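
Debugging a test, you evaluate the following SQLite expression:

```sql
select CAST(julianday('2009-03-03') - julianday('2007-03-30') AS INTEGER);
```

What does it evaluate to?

1 day remains in March 2007 after the 30th (31 − 30).
Full months from April 2007 through February 2009 contribute their day counts.
Then 3 days into March 2009.
Total: 1 + 30 + 31 + 30 + 31 + 31 + 30 + 31 + 30 + 31 + 31 + 29 + 31 + 30 + 31 + 30 + 31 + 31 + 30 + 31 + 30 + 31 + 31 + 28 + 3 = 704.

704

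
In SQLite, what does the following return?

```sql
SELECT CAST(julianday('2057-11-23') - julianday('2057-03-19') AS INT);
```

249

12 days remain in March 2057 after the 19th (31 − 19).
Full months from April 2057 through October 2057 contribute their day counts.
Then 23 days into November 2057.
Total: 12 + 30 + 31 + 30 + 31 + 31 + 30 + 31 + 23 = 249.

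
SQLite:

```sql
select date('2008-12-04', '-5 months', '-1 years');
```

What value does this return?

Adding -5 months to 2008-12-04 gives 2008-07-04.
Adding -1 year to 2008-07-04 gives 2007-07-04.

2007-07-04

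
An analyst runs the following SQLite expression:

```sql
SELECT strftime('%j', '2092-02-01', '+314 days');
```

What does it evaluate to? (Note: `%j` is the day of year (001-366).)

First apply '+314 days': 2092-02-01 → 2092-12-11.
Day-of-year for 2092-12-11: days since 2092-01-01 inclusive = 346, zero-padded to 346.

346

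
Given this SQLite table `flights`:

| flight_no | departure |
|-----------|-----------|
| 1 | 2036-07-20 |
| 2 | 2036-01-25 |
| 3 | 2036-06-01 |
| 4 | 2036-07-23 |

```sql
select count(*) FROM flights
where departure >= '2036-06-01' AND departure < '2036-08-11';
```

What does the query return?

3

Rows in [2036-06-01, 2036-08-11): 2036-07-20, 2036-06-01, 2036-07-23 → 3 rows.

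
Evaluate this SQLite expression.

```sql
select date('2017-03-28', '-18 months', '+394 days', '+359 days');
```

2017-10-20

Adding -18 months to 2017-03-28 gives 2015-09-28.
Applying '+394 days' to 2015-09-28: counting 394 days forward gives 2016-10-26.
Applying '+359 days' to 2016-10-26: counting 359 days forward gives 2017-10-20.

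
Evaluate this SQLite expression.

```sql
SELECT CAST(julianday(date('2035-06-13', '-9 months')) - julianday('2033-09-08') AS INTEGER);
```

370

Adding -9 months to 2035-06-13 gives 2034-09-13.
22 days remain in September 2033 after the 8th (30 − 8).
Full months from October 2033 through August 2034 contribute their day counts.
Then 13 days into September 2034.
Total: 22 + 31 + 30 + 31 + 31 + 28 + 31 + 30 + 31 + 30 + 31 + 31 + 13 = 370.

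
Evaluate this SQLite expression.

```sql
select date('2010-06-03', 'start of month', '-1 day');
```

2010-05-31

`start of month` rewinds 2010-06-03 to 2010-06-01.
Going back 1 day from 2010-06-01 reaches 2010-05-31 (last day of May, 31 days).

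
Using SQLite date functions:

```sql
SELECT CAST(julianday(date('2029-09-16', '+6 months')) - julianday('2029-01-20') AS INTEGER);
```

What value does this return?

420

Adding +6 months to 2029-09-16 gives 2030-03-16.
11 days remain in January 2029 after the 20th (31 − 20).
Full months from February 2029 through February 2030 contribute their day counts.
Then 16 days into March 2030.
Total: 11 + 28 + 31 + 30 + 31 + 30 + 31 + 31 + 30 + 31 + 30 + 31 + 31 + 28 + 16 = 420.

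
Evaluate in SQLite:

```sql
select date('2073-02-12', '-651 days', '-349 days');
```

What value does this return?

Applying '-651 days' to 2073-02-12: counting 651 days back gives 2071-05-03.
Applying '-349 days' to 2071-05-03: counting 349 days back gives 2070-05-19.

2070-05-19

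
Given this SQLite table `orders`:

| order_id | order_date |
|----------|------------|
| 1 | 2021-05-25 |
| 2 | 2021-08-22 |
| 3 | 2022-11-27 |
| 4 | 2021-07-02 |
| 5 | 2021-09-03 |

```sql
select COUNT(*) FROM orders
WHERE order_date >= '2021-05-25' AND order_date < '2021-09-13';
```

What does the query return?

4

Rows in [2021-05-25, 2021-09-13): 2021-05-25, 2021-08-22, 2021-07-02, 2021-09-03 → 4 rows.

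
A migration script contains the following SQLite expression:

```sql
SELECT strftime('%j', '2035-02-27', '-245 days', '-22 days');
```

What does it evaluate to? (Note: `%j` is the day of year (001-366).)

First apply '-245 days', '-22 days': 2035-02-27 → 2034-06-05.
Day-of-year for 2034-06-05: days since 2034-01-01 inclusive = 156, zero-padded to 156.

156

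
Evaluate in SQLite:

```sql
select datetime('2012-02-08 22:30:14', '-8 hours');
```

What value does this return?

-8 hours from 2012-02-08 22:30:14 is 2012-02-08 14:30:14.

2012-02-08 14:30:14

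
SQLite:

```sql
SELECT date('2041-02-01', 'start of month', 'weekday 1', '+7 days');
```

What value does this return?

2041-02-11

`start of month` rewinds 2041-02-01 to 2041-02-01.
`weekday 1` advances to the next Monday; 2041-02-01 is a Friday, so it moves forward to 2041-02-04.
Advancing 7 more days within February lands on 2041-02-11.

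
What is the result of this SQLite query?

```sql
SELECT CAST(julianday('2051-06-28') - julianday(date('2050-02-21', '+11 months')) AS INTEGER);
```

Adding +11 months to 2050-02-21 gives 2051-01-21.
10 days remain in January 2051 after the 21st (31 − 21).
February 2051: 28 days.
March 2051: 31 days.
April 2051: 30 days.
May 2051: 31 days.
Then 28 days into June 2051.
Total: 10 + 28 + 31 + 30 + 31 + 28 = 158.

158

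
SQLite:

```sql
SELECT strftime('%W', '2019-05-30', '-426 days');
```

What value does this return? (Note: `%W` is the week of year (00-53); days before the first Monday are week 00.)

First apply '-426 days': 2019-05-30 → 2018-03-30.
2018-03-30 is a Friday. SQLite's %W counts Mondays since the year started; the result is 13.

13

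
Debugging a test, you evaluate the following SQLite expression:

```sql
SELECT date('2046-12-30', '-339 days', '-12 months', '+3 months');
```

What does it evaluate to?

Applying '-339 days' to 2046-12-30: counting 339 days back gives 2046-01-25.
Adding -12 months to 2046-01-25 gives 2045-01-25.
Adding +3 months to 2045-01-25 gives 2045-04-25.

2045-04-25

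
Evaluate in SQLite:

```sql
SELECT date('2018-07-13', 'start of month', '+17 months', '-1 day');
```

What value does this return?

`start of month` rewinds 2018-07-13 to 2018-07-01.
Adding +17 months to 2018-07-01 gives 2019-12-01.
Going back 1 day from 2019-12-01 reaches 2019-11-30 (last day of November, 30 days).

2019-11-30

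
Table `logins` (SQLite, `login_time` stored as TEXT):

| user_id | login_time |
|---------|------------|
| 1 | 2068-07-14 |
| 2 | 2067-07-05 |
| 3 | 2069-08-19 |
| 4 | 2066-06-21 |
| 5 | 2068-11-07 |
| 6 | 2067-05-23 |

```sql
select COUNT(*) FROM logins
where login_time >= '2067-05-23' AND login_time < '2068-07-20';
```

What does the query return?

3

Rows in [2067-05-23, 2068-07-20): 2068-07-14, 2067-07-05, 2067-05-23 → 3 rows.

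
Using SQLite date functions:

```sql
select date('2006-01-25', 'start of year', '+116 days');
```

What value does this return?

2006-04-27

`start of year` rewinds 2006-01-25 to 2006-01-01.
Applying '+116 days' to 2006-01-01: counting 116 days forward gives 2006-04-27.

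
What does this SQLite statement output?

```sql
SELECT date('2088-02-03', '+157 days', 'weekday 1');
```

Applying '+157 days' to 2088-02-03: counting 157 days forward gives 2088-07-09.
`weekday 1` advances to the next Monday; 2088-07-09 is a Friday, so it moves forward to 2088-07-12.

2088-07-12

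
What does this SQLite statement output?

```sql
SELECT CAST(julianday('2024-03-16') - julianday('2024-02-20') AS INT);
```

9 days remain in February 2024 after the 20th (29 − 20).
Then 16 days into March 2024.
Total: 9 + 16 = 25.

25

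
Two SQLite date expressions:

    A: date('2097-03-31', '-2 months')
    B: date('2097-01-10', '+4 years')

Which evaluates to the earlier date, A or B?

A

A = 2097-01-31.
B = 2101-01-10.
A is earlier.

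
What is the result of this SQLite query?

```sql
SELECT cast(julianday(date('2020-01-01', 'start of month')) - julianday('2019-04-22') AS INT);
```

254

`start of month` rewinds 2020-01-01 to 2020-01-01.
8 days remain in April 2019 after the 22nd (30 − 22).
Full months from May 2019 through December 2019 contribute their day counts.
Then 1 day into January 2020.
Total: 8 + 31 + 30 + 31 + 31 + 30 + 31 + 30 + 31 + 1 = 254.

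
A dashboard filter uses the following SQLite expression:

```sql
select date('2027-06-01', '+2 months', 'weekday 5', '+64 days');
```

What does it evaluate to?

2027-10-09

Adding +2 months to 2027-06-01 gives 2027-08-01.
`weekday 5` advances to the next Friday; 2027-08-01 is a Sunday, so it moves forward to 2027-08-06.
Applying '+64 days' to 2027-08-06: counting 64 days forward gives 2027-10-09.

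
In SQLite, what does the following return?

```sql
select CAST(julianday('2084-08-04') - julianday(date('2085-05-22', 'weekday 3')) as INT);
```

-292

`weekday 3` advances to the next Wednesday; 2085-05-22 is a Tuesday, so it moves forward to 2085-05-23.
27 days remain in August 2084 after the 4th (31 − 4).
Full months from September 2084 through April 2085 contribute their day counts.
Then 23 days into May 2085.
Total: 27 + 30 + 31 + 30 + 31 + 31 + 28 + 31 + 30 + 23 = 292.
The subtraction is earlier − later, so the result is −292 → -292.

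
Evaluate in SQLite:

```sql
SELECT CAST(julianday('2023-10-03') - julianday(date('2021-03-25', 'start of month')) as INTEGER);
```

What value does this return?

`start of month` rewinds 2021-03-25 to 2021-03-01.
30 days remain in March 2021 after the 1st (31 − 1).
Full months from April 2021 through September 2023 contribute their day counts.
Then 3 days into October 2023.
Total: 30 + 30 + 31 + 30 + 31 + 31 + 30 + 31 + 30 + 31 + 31 + 28 + 31 + 30 + 31 + 30 + 31 + 31 + 30 + 31 + 30 + 31 + 31 + 28 + 31 + 30 + 31 + 30 + 31 + 31 + 30 + 3 = 946.

946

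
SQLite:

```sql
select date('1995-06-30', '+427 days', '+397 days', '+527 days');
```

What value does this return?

Applying '+427 days' to 1995-06-30: counting 427 days forward gives 1996-08-30.
Applying '+397 days' to 1996-08-30: counting 397 days forward gives 1997-10-01.
Applying '+527 days' to 1997-10-01: counting 527 days forward gives 1999-03-12.

1999-03-12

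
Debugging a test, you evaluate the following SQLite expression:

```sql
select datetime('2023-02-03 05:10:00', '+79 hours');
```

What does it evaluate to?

+79 hours from 2023-02-03 05:10:00 is 2023-02-06 12:10:00 (crosses midnight).

2023-02-06 12:10:00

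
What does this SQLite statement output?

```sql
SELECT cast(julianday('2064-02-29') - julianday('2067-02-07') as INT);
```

0 days remain in February 2064 after the 29th (29 − 29).
Full months from March 2064 through January 2067 contribute their day counts.
Then 7 days into February 2067.
Total: 0 + 31 + 30 + 31 + 30 + 31 + 31 + 30 + 31 + 30 + 31 + 31 + 28 + 31 + 30 + 31 + 30 + 31 + 31 + 30 + 31 + 30 + 31 + 31 + 28 + 31 + 30 + 31 + 30 + 31 + 31 + 30 + 31 + 30 + 31 + 31 + 7 = 1074.
The subtraction is earlier − later, so the result is −1074 → -1074.

-1074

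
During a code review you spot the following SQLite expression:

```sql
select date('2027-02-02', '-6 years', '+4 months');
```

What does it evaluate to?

2021-06-02

Adding -6 years to 2027-02-02 gives 2021-02-02.
Adding +4 months to 2021-02-02 gives 2021-06-02.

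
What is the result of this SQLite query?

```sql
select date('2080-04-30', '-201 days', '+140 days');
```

2080-02-29

Applying '-201 days' to 2080-04-30: counting 201 days back gives 2079-10-12.
Applying '+140 days' to 2079-10-12: counting 140 days forward gives 2080-02-29.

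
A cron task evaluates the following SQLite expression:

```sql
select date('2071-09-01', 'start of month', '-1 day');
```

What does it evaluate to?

2071-08-31

`start of month` rewinds 2071-09-01 to 2071-09-01.
Going back 1 day from 2071-09-01 reaches 2071-08-31 (last day of August, 31 days).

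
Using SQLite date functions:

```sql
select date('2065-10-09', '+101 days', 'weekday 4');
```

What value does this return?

2066-01-21

Applying '+101 days' to 2065-10-09: counting 101 days forward gives 2066-01-18.
`weekday 4` advances to the next Thursday; 2066-01-18 is a Monday, so it moves forward to 2066-01-21.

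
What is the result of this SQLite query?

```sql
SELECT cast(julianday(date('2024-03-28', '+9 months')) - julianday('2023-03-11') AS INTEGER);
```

658

Adding +9 months to 2024-03-28 gives 2024-12-28.
20 days remain in March 2023 after the 11th (31 − 11).
Full months from April 2023 through November 2024 contribute their day counts.
Then 28 days into December 2024.
Total: 20 + 30 + 31 + 30 + 31 + 31 + 30 + 31 + 30 + 31 + 31 + 29 + 31 + 30 + 31 + 30 + 31 + 31 + 30 + 31 + 30 + 28 = 658.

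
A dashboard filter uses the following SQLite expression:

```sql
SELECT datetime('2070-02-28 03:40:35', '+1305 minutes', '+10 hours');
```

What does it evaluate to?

1305 minutes = 21h 45m; +1305 minutes from 2070-02-28 03:40:35 is 2070-03-01 01:25:35 (crosses midnight).
+10 hours from 2070-03-01 01:25:35 is 2070-03-01 11:25:35.

2070-03-01 11:25:35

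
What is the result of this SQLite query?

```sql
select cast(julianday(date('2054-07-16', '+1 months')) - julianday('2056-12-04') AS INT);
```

Adding +1 month to 2054-07-16 gives 2054-08-16.
15 days remain in August 2054 after the 16th (31 − 16).
Full months from September 2054 through November 2056 contribute their day counts.
Then 4 days into December 2056.
Total: 15 + 30 + 31 + 30 + 31 + 31 + 28 + 31 + 30 + 31 + 30 + 31 + 31 + 30 + 31 + 30 + 31 + 31 + 29 + 31 + 30 + 31 + 30 + 31 + 31 + 30 + 31 + 30 + 4 = 841.
The subtraction is earlier − later, so the result is −841 → -841.

-841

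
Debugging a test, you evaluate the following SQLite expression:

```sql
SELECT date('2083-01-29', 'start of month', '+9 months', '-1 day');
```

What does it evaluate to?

2083-09-30

`start of month` rewinds 2083-01-29 to 2083-01-01.
Adding +9 months to 2083-01-01 gives 2083-10-01.
Going back 1 day from 2083-10-01 reaches 2083-09-30 (last day of September, 30 days).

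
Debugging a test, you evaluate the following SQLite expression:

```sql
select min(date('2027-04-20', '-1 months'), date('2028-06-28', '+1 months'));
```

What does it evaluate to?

2027-03-20

date('2027-04-20', '-1 months') → 2027-03-20.
date('2028-06-28', '+1 months') → 2028-07-28.
Earlier of the two is 2027-03-20.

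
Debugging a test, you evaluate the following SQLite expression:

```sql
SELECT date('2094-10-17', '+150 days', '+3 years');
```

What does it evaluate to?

2098-03-16

Applying '+150 days' to 2094-10-17: counting 150 days forward gives 2095-03-16.
Adding +3 years to 2095-03-16 gives 2098-03-16.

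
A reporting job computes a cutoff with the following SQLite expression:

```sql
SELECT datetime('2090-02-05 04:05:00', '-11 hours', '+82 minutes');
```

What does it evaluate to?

-11 hours from 2090-02-05 04:05:00 is 2090-02-04 17:05:00 (crosses midnight).
82 minutes = 1h 22m; +82 minutes from 2090-02-04 17:05:00 is 2090-02-04 18:27:00.

2090-02-04 18:27:00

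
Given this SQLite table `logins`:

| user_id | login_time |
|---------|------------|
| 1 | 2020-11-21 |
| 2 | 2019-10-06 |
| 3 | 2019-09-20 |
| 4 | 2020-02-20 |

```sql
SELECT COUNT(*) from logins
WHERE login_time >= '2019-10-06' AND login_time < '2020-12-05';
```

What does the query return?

Rows in [2019-10-06, 2020-12-05): 2020-11-21, 2019-10-06, 2020-02-20 → 3 rows.

3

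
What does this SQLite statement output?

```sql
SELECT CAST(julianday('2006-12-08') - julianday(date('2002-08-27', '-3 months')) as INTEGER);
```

1656

Adding -3 months to 2002-08-27 gives 2002-05-27.
4 days remain in May 2002 after the 27th (31 − 27).
Full months from June 2002 through November 2006 contribute their day counts.
Then 8 days into December 2006.
Total: 4 + 30 + 31 + 31 + 30 + 31 + 30 + 31 + 31 + 28 + 31 + 30 + 31 + 30 + 31 + 31 + 30 + 31 + 30 + 31 + 31 + 29 + 31 + 30 + 31 + 30 + 31 + 31 + 30 + 31 + 30 + 31 + 31 + 28 + 31 + 30 + 31 + 30 + 31 + 31 + 30 + 31 + 30 + 31 + 31 + 28 + 31 + 30 + 31 + 30 + 31 + 31 + 30 + 31 + 30 + 8 = 1656.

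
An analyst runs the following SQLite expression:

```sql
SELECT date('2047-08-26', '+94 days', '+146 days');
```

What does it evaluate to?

2048-04-22

Applying '+94 days' to 2047-08-26: counting 94 days forward gives 2047-11-28.
Applying '+146 days' to 2047-11-28: counting 146 days forward gives 2048-04-22.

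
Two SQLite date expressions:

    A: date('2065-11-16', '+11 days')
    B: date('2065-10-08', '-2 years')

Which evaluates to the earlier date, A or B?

A = 2065-11-27.
B = 2063-10-08.
B is earlier.

B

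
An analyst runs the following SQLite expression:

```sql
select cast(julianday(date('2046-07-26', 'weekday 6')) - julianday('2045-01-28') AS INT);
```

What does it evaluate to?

`weekday 6` advances to the next Saturday; 2046-07-26 is a Thursday, so it moves forward to 2046-07-28.
3 days remain in January 2045 after the 28th (31 − 28).
Full months from February 2045 through June 2046 contribute their day counts.
Then 28 days into July 2046.
Total: 3 + 28 + 31 + 30 + 31 + 30 + 31 + 31 + 30 + 31 + 30 + 31 + 31 + 28 + 31 + 30 + 31 + 30 + 28 = 546.

546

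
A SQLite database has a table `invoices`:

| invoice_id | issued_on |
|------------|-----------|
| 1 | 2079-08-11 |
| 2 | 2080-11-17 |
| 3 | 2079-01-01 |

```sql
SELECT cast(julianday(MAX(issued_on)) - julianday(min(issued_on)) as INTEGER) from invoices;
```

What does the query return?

686

MIN = 2079-01-01, MAX = 2080-11-17.
30 days remain in January 2079 after the 1st (31 − 1).
Full months from February 2079 through October 2080 contribute their day counts.
Then 17 days into November 2080.
Total: 30 + 28 + 31 + 30 + 31 + 30 + 31 + 31 + 30 + 31 + 30 + 31 + 31 + 29 + 31 + 30 + 31 + 30 + 31 + 31 + 30 + 31 + 17 = 686.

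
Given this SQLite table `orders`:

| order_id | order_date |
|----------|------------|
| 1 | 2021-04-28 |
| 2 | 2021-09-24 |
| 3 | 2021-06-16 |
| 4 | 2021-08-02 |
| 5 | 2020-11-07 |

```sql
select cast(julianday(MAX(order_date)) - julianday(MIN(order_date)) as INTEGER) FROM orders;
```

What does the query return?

MIN = 2020-11-07, MAX = 2021-09-24.
23 days remain in November 2020 after the 7th (30 − 7).
Full months from December 2020 through August 2021 contribute their day counts.
Then 24 days into September 2021.
Total: 23 + 31 + 31 + 28 + 31 + 30 + 31 + 30 + 31 + 31 + 24 = 321.

321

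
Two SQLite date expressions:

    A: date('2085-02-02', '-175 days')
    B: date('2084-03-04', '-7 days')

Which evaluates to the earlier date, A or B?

B

A = 2084-08-11.
B = 2084-02-26.
B is earlier.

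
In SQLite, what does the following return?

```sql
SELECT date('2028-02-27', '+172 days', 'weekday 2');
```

2028-08-22

Applying '+172 days' to 2028-02-27: counting 172 days forward gives 2028-08-17.
`weekday 2` advances to the next Tuesday; 2028-08-17 is a Thursday, so it moves forward to 2028-08-22.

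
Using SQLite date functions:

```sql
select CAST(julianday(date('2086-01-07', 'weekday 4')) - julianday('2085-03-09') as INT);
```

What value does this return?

307

`weekday 4` advances to the next Thursday; 2086-01-07 is a Monday, so it moves forward to 2086-01-10.
22 days remain in March 2085 after the 9th (31 − 9).
Full months from April 2085 through December 2085 contribute their day counts.
Then 10 days into January 2086.
Total: 22 + 30 + 31 + 30 + 31 + 31 + 30 + 31 + 30 + 31 + 10 = 307.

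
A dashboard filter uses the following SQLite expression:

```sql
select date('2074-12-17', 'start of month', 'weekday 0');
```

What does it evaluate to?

2074-12-02

`start of month` rewinds 2074-12-17 to 2074-12-01.
`weekday 0` advances to the next Sunday; 2074-12-01 is a Saturday, so it moves forward to 2074-12-02.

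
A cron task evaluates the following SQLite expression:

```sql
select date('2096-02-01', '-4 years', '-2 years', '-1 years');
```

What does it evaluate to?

2089-02-01

Adding -4 years to 2096-02-01 gives 2092-02-01.
Adding -2 years to 2092-02-01 gives 2090-02-01.
Adding -1 year to 2090-02-01 gives 2089-02-01.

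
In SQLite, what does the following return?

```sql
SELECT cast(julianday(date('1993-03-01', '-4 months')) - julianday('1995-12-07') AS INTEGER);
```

Adding -4 months to 1993-03-01 gives 1992-11-01.
29 days remain in November 1992 after the 1st (30 − 1).
Full months from December 1992 through November 1995 contribute their day counts.
Then 7 days into December 1995.
Total: 29 + 31 + 31 + 28 + 31 + 30 + 31 + 30 + 31 + 31 + 30 + 31 + 30 + 31 + 31 + 28 + 31 + 30 + 31 + 30 + 31 + 31 + 30 + 31 + 30 + 31 + 31 + 28 + 31 + 30 + 31 + 30 + 31 + 31 + 30 + 31 + 30 + 7 = 1131.
The subtraction is earlier − later, so the result is −1131 → -1131.

-1131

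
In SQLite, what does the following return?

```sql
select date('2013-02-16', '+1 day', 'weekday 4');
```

Advancing 1 more day within February lands on 2013-02-17.
`weekday 4` advances to the next Thursday; 2013-02-17 is a Sunday, so it moves forward to 2013-02-21.

2013-02-21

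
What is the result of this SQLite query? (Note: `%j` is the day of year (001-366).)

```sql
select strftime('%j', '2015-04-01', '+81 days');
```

First apply '+81 days': 2015-04-01 → 2015-06-21.
Day-of-year for 2015-06-21: days since 2015-01-01 inclusive = 172, zero-padded to 172.

172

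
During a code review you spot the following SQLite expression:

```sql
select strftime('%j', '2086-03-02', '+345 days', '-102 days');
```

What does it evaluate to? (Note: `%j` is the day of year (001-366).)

304

First apply '+345 days', '-102 days': 2086-03-02 → 2086-10-31.
Day-of-year for 2086-10-31: days since 2086-01-01 inclusive = 304, zero-padded to 304.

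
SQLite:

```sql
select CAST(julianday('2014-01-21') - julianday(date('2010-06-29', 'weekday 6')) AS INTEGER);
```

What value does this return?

1298

`weekday 6` advances to the next Saturday; 2010-06-29 is a Tuesday, so it moves forward to 2010-07-03.
28 days remain in July 2010 after the 3rd (31 − 3).
Full months from August 2010 through December 2013 contribute their day counts.
Then 21 days into January 2014.
Total: 28 + 31 + 30 + 31 + 30 + 31 + 31 + 28 + 31 + 30 + 31 + 30 + 31 + 31 + 30 + 31 + 30 + 31 + 31 + 29 + 31 + 30 + 31 + 30 + 31 + 31 + 30 + 31 + 30 + 31 + 31 + 28 + 31 + 30 + 31 + 30 + 31 + 31 + 30 + 31 + 30 + 31 + 21 = 1298.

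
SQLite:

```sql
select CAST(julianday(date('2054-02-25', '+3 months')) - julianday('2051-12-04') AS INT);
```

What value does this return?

Adding +3 months to 2054-02-25 gives 2054-05-25.
27 days remain in December 2051 after the 4th (31 − 4).
Full months from January 2052 through April 2054 contribute their day counts.
Then 25 days into May 2054.
Total: 27 + 31 + 29 + 31 + 30 + 31 + 30 + 31 + 31 + 30 + 31 + 30 + 31 + 31 + 28 + 31 + 30 + 31 + 30 + 31 + 31 + 30 + 31 + 30 + 31 + 31 + 28 + 31 + 30 + 25 = 903.

903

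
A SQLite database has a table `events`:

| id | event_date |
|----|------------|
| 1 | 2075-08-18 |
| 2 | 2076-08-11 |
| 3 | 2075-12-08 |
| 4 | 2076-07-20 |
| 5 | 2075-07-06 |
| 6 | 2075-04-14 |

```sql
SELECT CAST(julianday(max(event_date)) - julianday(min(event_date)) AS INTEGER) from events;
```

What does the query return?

MIN = 2075-04-14, MAX = 2076-08-11.
16 days remain in April 2075 after the 14th (30 − 14).
Full months from May 2075 through July 2076 contribute their day counts.
Then 11 days into August 2076.
Total: 16 + 31 + 30 + 31 + 31 + 30 + 31 + 30 + 31 + 31 + 29 + 31 + 30 + 31 + 30 + 31 + 11 = 485.

485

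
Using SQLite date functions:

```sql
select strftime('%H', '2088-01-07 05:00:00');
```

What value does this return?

`%H` extracts the 2-digit hour (00-23): 05.

05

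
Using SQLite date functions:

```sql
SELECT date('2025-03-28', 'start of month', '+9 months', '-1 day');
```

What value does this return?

`start of month` rewinds 2025-03-28 to 2025-03-01.
Adding +9 months to 2025-03-01 gives 2025-12-01.
Going back 1 day from 2025-12-01 reaches 2025-11-30 (last day of November, 30 days).

2025-11-30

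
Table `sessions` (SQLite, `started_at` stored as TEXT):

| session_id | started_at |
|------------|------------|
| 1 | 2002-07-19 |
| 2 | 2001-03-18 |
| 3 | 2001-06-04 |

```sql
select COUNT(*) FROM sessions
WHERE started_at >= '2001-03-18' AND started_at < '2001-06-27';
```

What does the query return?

Rows in [2001-03-18, 2001-06-27): 2001-03-18, 2001-06-04 → 2 rows.

2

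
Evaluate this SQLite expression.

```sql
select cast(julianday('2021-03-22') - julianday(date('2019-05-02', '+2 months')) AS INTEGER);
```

629

Adding +2 months to 2019-05-02 gives 2019-07-02.
29 days remain in July 2019 after the 2nd (31 − 2).
Full months from August 2019 through February 2021 contribute their day counts.
Then 22 days into March 2021.
Total: 29 + 31 + 30 + 31 + 30 + 31 + 31 + 29 + 31 + 30 + 31 + 30 + 31 + 31 + 30 + 31 + 30 + 31 + 31 + 28 + 22 = 629.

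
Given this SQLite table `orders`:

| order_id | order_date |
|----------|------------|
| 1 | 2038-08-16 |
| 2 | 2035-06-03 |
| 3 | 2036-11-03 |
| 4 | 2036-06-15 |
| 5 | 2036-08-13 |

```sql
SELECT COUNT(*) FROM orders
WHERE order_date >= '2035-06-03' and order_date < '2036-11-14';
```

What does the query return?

Rows in [2035-06-03, 2036-11-14): 2035-06-03, 2036-11-03, 2036-06-15, 2036-08-13 → 4 rows.

4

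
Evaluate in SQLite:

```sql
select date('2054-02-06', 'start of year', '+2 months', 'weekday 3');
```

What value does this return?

`start of year` rewinds 2054-02-06 to 2054-01-01.
Adding +2 months to 2054-01-01 gives 2054-03-01.
`weekday 3` advances to the next Wednesday; 2054-03-01 is a Sunday, so it moves forward to 2054-03-04.

2054-03-04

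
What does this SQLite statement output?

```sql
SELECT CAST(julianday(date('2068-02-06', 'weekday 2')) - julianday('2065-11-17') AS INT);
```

812

`weekday 2` advances to the next Tuesday; 2068-02-06 is a Monday, so it moves forward to 2068-02-07.
13 days remain in November 2065 after the 17th (30 − 17).
Full months from December 2065 through January 2068 contribute their day counts.
Then 7 days into February 2068.
Total: 13 + 31 + 31 + 28 + 31 + 30 + 31 + 30 + 31 + 31 + 30 + 31 + 30 + 31 + 31 + 28 + 31 + 30 + 31 + 30 + 31 + 31 + 30 + 31 + 30 + 31 + 31 + 7 = 812.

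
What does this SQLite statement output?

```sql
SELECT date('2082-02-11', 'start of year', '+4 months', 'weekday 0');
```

`start of year` rewinds 2082-02-11 to 2082-01-01.
Adding +4 months to 2082-01-01 gives 2082-05-01.
`weekday 0` advances to the next Sunday; 2082-05-01 is a Friday, so it moves forward to 2082-05-03.

2082-05-03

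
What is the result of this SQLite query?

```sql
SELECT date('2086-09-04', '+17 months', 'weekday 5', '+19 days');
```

2088-02-25

Adding +17 months to 2086-09-04 gives 2088-02-04.
`weekday 5` advances to the next Friday; 2088-02-04 is a Wednesday, so it moves forward to 2088-02-06.
Advancing 19 more days within February lands on 2088-02-25.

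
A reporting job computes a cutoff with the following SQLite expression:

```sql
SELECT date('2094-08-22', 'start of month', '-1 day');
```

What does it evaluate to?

`start of month` rewinds 2094-08-22 to 2094-08-01.
Going back 1 day from 2094-08-01 reaches 2094-07-31 (last day of July, 31 days).

2094-07-31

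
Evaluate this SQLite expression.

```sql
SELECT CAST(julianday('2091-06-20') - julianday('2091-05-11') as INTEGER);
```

40

20 days remain in May 2091 after the 11th (31 − 11).
Then 20 days into June 2091.
Total: 20 + 20 = 40.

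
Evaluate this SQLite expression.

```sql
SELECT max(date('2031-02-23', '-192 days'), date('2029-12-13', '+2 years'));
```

2031-12-13

date('2031-02-23', '-192 days') → 2030-08-15.
date('2029-12-13', '+2 years') → 2031-12-13.
Later of the two is 2031-12-13.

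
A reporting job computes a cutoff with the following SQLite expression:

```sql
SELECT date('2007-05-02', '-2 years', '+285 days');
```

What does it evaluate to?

2006-02-11

Adding -2 years to 2007-05-02 gives 2005-05-02.
Applying '+285 days' to 2005-05-02: counting 285 days forward gives 2006-02-11.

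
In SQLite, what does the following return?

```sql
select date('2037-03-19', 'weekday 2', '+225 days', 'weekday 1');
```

`weekday 2` advances to the next Tuesday; 2037-03-19 is a Thursday, so it moves forward to 2037-03-24.
Applying '+225 days' to 2037-03-24: counting 225 days forward gives 2037-11-04.
`weekday 1` advances to the next Monday; 2037-11-04 is a Wednesday, so it moves forward to 2037-11-09.

2037-11-09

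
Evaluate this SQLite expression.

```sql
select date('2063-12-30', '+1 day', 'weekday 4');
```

Advancing 1 more day within December lands on 2063-12-31.
`weekday 4` advances to the next Thursday; 2063-12-31 is a Monday, so it moves forward to 2064-01-03.

2064-01-03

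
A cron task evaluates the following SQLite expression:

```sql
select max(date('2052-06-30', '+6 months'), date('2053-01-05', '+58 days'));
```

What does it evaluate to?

date('2052-06-30', '+6 months') → 2052-12-30.
date('2053-01-05', '+58 days') → 2053-03-04.
Later of the two is 2053-03-04.

2053-03-04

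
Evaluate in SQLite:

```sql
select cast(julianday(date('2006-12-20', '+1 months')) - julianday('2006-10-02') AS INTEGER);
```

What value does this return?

110

Adding +1 month to 2006-12-20 gives 2007-01-20.
29 days remain in October 2006 after the 2nd (31 − 2).
November 2006: 30 days.
December 2006: 31 days.
Then 20 days into January 2007.
Total: 29 + 30 + 31 + 20 = 110.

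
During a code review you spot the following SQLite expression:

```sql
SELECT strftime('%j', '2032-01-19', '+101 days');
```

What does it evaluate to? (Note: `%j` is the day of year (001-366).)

120

First apply '+101 days': 2032-01-19 → 2032-04-29.
Day-of-year for 2032-04-29: days since 2032-01-01 inclusive = 120, zero-padded to 120.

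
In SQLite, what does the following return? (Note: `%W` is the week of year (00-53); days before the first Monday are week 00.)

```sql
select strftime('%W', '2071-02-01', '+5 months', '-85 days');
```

14

First apply '+5 months', '-85 days': 2071-02-01 → 2071-04-07.
2071-04-07 is a Tuesday. SQLite's %W counts Mondays since the year started; the result is 14.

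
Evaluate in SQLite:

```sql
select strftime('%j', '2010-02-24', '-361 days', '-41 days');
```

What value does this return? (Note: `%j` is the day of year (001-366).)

018

First apply '-361 days', '-41 days': 2010-02-24 → 2009-01-18.
Day-of-year for 2009-01-18: days since 2009-01-01 inclusive = 18, zero-padded to 018.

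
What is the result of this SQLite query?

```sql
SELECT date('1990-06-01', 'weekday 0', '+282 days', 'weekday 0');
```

`weekday 0` advances to the next Sunday; 1990-06-01 is a Friday, so it moves forward to 1990-06-03.
Applying '+282 days' to 1990-06-03: counting 282 days forward gives 1991-03-12.
`weekday 0` advances to the next Sunday; 1991-03-12 is a Tuesday, so it moves forward to 1991-03-17.

1991-03-17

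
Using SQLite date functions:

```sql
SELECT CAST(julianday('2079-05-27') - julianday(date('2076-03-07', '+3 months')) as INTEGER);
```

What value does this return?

Adding +3 months to 2076-03-07 gives 2076-06-07.
23 days remain in June 2076 after the 7th (30 − 7).
Full months from July 2076 through April 2079 contribute their day counts.
Then 27 days into May 2079.
Total: 23 + 31 + 31 + 30 + 31 + 30 + 31 + 31 + 28 + 31 + 30 + 31 + 30 + 31 + 31 + 30 + 31 + 30 + 31 + 31 + 28 + 31 + 30 + 31 + 30 + 31 + 31 + 30 + 31 + 30 + 31 + 31 + 28 + 31 + 30 + 27 = 1084.

1084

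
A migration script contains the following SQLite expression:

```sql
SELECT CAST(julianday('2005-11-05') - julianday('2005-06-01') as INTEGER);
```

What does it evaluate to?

29 days remain in June 2005 after the 1st (30 − 1).
July 2005: 31 days.
August 2005: 31 days.
September 2005: 30 days.
October 2005: 31 days.
Then 5 days into November 2005.
Total: 29 + 31 + 31 + 30 + 31 + 5 = 157.

157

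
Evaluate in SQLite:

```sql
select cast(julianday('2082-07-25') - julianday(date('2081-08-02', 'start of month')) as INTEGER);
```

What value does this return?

358

`start of month` rewinds 2081-08-02 to 2081-08-01.
30 days remain in August 2081 after the 1st (31 − 1).
Full months from September 2081 through June 2082 contribute their day counts.
Then 25 days into July 2082.
Total: 30 + 30 + 31 + 30 + 31 + 31 + 28 + 31 + 30 + 31 + 30 + 25 = 358.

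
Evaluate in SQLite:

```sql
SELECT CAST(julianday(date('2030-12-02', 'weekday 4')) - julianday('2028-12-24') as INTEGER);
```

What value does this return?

711

`weekday 4` advances to the next Thursday; 2030-12-02 is a Monday, so it moves forward to 2030-12-05.
7 days remain in December 2028 after the 24th (31 − 24).
Full months from January 2029 through November 2030 contribute their day counts.
Then 5 days into December 2030.
Total: 7 + 31 + 28 + 31 + 30 + 31 + 30 + 31 + 31 + 30 + 31 + 30 + 31 + 31 + 28 + 31 + 30 + 31 + 30 + 31 + 31 + 30 + 31 + 30 + 5 = 711.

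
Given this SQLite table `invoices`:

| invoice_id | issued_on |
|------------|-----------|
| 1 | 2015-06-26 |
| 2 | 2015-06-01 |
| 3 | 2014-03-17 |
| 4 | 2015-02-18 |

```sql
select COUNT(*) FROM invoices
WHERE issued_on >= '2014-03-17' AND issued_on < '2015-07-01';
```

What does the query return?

4

Rows in [2014-03-17, 2015-07-01): 2015-06-26, 2015-06-01, 2014-03-17, 2015-02-18 → 4 rows.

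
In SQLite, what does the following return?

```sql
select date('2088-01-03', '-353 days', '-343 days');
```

2086-02-06

Applying '-353 days' to 2088-01-03: counting 353 days back gives 2087-01-15.
Applying '-343 days' to 2087-01-15: counting 343 days back gives 2086-02-06.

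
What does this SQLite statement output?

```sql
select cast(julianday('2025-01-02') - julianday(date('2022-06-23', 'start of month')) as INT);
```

946

`start of month` rewinds 2022-06-23 to 2022-06-01.
29 days remain in June 2022 after the 1st (30 − 1).
Full months from July 2022 through December 2024 contribute their day counts.
Then 2 days into January 2025.
Total: 29 + 31 + 31 + 30 + 31 + 30 + 31 + 31 + 28 + 31 + 30 + 31 + 30 + 31 + 31 + 30 + 31 + 30 + 31 + 31 + 29 + 31 + 30 + 31 + 30 + 31 + 31 + 30 + 31 + 30 + 31 + 2 = 946.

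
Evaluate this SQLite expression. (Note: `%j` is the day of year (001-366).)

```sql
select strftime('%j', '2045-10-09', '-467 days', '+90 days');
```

271

First apply '-467 days', '+90 days': 2045-10-09 → 2044-09-27.
Day-of-year for 2044-09-27: days since 2044-01-01 inclusive = 271, zero-padded to 271.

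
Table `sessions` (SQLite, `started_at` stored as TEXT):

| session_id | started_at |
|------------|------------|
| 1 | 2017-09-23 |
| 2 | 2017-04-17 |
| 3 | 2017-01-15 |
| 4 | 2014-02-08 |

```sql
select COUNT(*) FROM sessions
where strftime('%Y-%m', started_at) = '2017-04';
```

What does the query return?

Rows with year-month 2017-04: 2017-04-17 → 1.

1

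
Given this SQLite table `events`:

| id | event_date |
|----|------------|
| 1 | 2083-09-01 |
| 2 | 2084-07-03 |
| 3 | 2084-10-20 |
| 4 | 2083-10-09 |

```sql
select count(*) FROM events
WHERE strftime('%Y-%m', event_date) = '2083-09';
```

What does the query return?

1

Rows with year-month 2083-09: 2083-09-01 → 1.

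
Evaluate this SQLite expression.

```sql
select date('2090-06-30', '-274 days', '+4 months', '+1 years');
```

2091-01-29

Applying '-274 days' to 2090-06-30: counting 274 days back gives 2089-09-29.
Adding +4 months to 2089-09-29 gives 2090-01-29.
Adding +1 year to 2090-01-29 gives 2091-01-29.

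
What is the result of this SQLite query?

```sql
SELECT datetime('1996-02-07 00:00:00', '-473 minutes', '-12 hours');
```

473 minutes = 7h 53m; -473 minutes from 1996-02-07 00:00:00 is 1996-02-06 16:07:00 (crosses midnight).
-12 hours from 1996-02-06 16:07:00 is 1996-02-06 04:07:00.

1996-02-06 04:07:00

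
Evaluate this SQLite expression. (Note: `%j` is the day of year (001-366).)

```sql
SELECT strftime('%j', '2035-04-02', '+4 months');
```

First apply '+4 months': 2035-04-02 → 2035-08-02.
Day-of-year for 2035-08-02: days since 2035-01-01 inclusive = 214, zero-padded to 214.

214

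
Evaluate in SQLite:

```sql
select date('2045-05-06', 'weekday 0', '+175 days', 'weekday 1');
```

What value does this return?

2045-10-30

`weekday 0` advances to the next Sunday; 2045-05-06 is a Saturday, so it moves forward to 2045-05-07.
Applying '+175 days' to 2045-05-07: counting 175 days forward gives 2045-10-29.
`weekday 1` advances to the next Monday; 2045-10-29 is a Sunday, so it moves forward to 2045-10-30.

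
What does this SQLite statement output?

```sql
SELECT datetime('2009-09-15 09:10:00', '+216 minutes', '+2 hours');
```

216 minutes = 3h 36m; +216 minutes from 2009-09-15 09:10:00 is 2009-09-15 12:46:00.
+2 hours from 2009-09-15 12:46:00 is 2009-09-15 14:46:00.

2009-09-15 14:46:00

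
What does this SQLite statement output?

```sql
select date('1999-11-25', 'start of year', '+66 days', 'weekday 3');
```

1999-03-10

`start of year` rewinds 1999-11-25 to 1999-01-01.
Applying '+66 days' to 1999-01-01: counting 66 days forward gives 1999-03-08.
`weekday 3` advances to the next Wednesday; 1999-03-08 is a Monday, so it moves forward to 1999-03-10.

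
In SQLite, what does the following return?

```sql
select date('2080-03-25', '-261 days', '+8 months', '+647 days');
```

2081-12-15

Applying '-261 days' to 2080-03-25: counting 261 days back gives 2079-07-08.
Adding +8 months to 2079-07-08 gives 2080-03-08.
Applying '+647 days' to 2080-03-08: counting 647 days forward gives 2081-12-15.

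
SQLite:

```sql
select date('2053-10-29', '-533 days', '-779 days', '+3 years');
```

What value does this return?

2053-03-27

Applying '-533 days' to 2053-10-29: counting 533 days back gives 2052-05-14.
Applying '-779 days' to 2052-05-14: counting 779 days back gives 2050-03-27.
Adding +3 years to 2050-03-27 gives 2053-03-27.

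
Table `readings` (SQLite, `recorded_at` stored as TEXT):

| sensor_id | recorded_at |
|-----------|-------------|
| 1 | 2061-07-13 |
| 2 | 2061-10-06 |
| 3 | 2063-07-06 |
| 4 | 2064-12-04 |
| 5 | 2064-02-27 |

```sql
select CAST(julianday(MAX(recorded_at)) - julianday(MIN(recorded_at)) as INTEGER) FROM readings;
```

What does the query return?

MIN = 2061-07-13, MAX = 2064-12-04.
18 days remain in July 2061 after the 13th (31 − 13).
Full months from August 2061 through November 2064 contribute their day counts.
Then 4 days into December 2064.
Total: 18 + 31 + 30 + 31 + 30 + 31 + 31 + 28 + 31 + 30 + 31 + 30 + 31 + 31 + 30 + 31 + 30 + 31 + 31 + 28 + 31 + 30 + 31 + 30 + 31 + 31 + 30 + 31 + 30 + 31 + 31 + 29 + 31 + 30 + 31 + 30 + 31 + 31 + 30 + 31 + 30 + 4 = 1240.

1240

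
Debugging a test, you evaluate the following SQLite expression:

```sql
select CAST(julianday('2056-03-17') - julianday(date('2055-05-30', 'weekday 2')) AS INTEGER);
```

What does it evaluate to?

290

`weekday 2` advances to the next Tuesday; 2055-05-30 is a Sunday, so it moves forward to 2055-06-01.
29 days remain in June 2055 after the 1st (30 − 1).
Full months from July 2055 through February 2056 contribute their day counts.
Then 17 days into March 2056.
Total: 29 + 31 + 31 + 30 + 31 + 30 + 31 + 31 + 29 + 17 = 290.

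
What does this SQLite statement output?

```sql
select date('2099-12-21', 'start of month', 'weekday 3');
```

`start of month` rewinds 2099-12-21 to 2099-12-01.
`weekday 3` advances to the next Wednesday; 2099-12-01 is a Tuesday, so it moves forward to 2099-12-02.

2099-12-02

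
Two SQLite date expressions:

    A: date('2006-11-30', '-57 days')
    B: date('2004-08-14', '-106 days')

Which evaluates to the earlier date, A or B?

A = 2006-10-04.
B = 2004-04-30.
B is earlier.

B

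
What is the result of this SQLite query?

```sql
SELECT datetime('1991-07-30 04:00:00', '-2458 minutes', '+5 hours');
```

2458 minutes = 40h 58m; -2458 minutes from 1991-07-30 04:00:00 is 1991-07-28 11:02:00 (crosses midnight).
+5 hours from 1991-07-28 11:02:00 is 1991-07-28 16:02:00.

1991-07-28 16:02:00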